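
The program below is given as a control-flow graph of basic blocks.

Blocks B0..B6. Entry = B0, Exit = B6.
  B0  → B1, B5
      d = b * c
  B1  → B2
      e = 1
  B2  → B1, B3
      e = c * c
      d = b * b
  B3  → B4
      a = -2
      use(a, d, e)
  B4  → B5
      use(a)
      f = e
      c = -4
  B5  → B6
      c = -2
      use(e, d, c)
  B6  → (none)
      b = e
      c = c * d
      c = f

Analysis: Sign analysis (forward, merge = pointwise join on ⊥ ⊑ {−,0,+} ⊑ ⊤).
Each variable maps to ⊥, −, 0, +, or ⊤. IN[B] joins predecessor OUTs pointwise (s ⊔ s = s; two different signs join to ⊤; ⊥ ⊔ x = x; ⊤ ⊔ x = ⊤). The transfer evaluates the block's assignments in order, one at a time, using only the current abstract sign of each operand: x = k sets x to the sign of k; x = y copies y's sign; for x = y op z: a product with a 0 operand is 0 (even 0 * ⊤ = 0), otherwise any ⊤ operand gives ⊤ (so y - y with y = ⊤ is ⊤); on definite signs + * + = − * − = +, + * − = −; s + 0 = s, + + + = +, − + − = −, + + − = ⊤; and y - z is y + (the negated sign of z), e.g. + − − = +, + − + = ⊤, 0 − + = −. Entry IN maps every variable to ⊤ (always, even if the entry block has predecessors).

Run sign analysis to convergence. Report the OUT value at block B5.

Answer: {a: ⊤, b: ⊤, c: -, d: ⊤, e: ⊤, f: ⊤}

Trace:
Fixpoint table:
  B0:  IN=(all ⊤)  OUT=(all ⊤)
  B1:  IN=(all ⊤)  OUT={e:+; rest ⊤}
  B2:  IN={e:+; rest ⊤}  OUT=(all ⊤)
  B3:  IN=(all ⊤)  OUT={a:-; rest ⊤}
  B4:  IN={a:-; rest ⊤}  OUT={a:-, c:-; rest ⊤}
  B5:  IN=(all ⊤)  OUT={c:-; rest ⊤}
  B6:  IN={c:-; rest ⊤}  OUT=(all ⊤)

Merge at B5: IN[B5] = OUT[B0] ⊔ OUT[B4] = {a: ⊤, b: ⊤, c: ⊤, d: ⊤, e: ⊤, f: ⊤}
Applying B5's transfer function to that IN value gives OUT[B5] (row B5 above).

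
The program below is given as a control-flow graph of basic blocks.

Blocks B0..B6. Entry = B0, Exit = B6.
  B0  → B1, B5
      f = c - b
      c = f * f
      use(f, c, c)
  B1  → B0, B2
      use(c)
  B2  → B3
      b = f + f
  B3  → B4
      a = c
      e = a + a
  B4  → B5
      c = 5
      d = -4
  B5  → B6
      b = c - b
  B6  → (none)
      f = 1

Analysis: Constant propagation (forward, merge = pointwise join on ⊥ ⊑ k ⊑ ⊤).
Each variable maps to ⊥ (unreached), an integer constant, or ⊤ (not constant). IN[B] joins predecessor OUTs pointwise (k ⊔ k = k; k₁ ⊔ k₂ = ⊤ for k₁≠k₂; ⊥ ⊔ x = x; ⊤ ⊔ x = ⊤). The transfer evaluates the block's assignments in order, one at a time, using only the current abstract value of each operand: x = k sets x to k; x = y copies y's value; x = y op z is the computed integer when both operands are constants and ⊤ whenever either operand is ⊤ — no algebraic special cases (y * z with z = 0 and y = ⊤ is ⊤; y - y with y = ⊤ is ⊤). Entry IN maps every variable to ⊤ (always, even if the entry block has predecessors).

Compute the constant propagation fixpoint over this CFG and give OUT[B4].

Fixpoint table:
  B0: | IN=(all ⊤) | OUT=(all ⊤)
  B1: | IN=(all ⊤) | OUT=(all ⊤)
  B2: | IN=(all ⊤) | OUT=(all ⊤)
  B3: | IN=(all ⊤) | OUT=(all ⊤)
  B4: | IN=(all ⊤) | OUT={c:5, d:-4; rest ⊤}
  B5: | IN=(all ⊤) | OUT=(all ⊤)
  B6: | IN=(all ⊤) | OUT={f:1; rest ⊤}

Merge at B4: IN[B4] = OUT[B3] = {a: ⊤, b: ⊤, c: ⊤, d: ⊤, e: ⊤, f: ⊤}
Applying B4's transfer function to that IN value gives OUT[B4] (row B4 above).

Answer: {a: ⊤, b: ⊤, c: 5, d: -4, e: ⊤, f: ⊤}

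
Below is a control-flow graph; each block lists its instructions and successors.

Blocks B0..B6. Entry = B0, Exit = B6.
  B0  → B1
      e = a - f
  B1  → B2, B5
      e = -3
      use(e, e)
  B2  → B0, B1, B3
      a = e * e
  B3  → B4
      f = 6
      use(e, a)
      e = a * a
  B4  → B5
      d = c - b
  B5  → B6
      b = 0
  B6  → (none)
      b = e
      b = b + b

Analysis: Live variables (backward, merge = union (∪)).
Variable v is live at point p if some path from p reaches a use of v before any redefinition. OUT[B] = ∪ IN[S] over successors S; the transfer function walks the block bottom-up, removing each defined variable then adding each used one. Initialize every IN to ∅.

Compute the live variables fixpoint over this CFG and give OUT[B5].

Per-block solution:
  B0:  IN={a, b, c, f}  OUT={b, c, f}
  B1:  IN={b, c, f}  OUT={b, c, e, f}
  B2:  IN={b, c, e, f}  OUT={a, b, c, e, f}
  B3:  IN={a, b, c, e}  OUT={b, c, e}
  B4:  IN={b, c, e}  OUT={e}
  B5:  IN={e}  OUT={e}
  B6:  IN={e}  OUT={}

Merge at B5: OUT[B5] = IN[B6] = {e}

Answer: {e}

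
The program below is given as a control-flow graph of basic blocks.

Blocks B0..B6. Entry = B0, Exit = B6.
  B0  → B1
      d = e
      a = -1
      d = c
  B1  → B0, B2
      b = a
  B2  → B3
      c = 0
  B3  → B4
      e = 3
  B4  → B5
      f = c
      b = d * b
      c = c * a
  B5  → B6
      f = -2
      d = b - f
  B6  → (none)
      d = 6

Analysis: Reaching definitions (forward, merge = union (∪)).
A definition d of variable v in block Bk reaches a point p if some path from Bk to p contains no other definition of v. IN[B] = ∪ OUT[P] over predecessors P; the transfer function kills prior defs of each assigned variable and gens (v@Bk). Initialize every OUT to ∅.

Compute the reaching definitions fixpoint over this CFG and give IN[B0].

Converged values:
  B0:   IN={a@B0, b@B1, d@B0}   OUT={a@B0, b@B1, d@B0}
  B1:   IN={a@B0, b@B1, d@B0}   OUT={a@B0, b@B1, d@B0}
  B2:   IN={a@B0, b@B1, d@B0}   OUT={a@B0, b@B1, c@B2, d@B0}
  B3:   IN={a@B0, b@B1, c@B2, d@B0}   OUT={a@B0, b@B1, c@B2, d@B0, e@B3}
  B4:   IN={a@B0, b@B1, c@B2, d@B0, e@B3}   OUT={a@B0, b@B4, c@B4, d@B0, e@B3, f@B4}
  B5:   IN={a@B0, b@B4, c@B4, d@B0, e@B3, f@B4}   OUT={a@B0, b@B4, c@B4, d@B5, e@B3, f@B5}
  B6:   IN={a@B0, b@B4, c@B4, d@B5, e@B3, f@B5}   OUT={a@B0, b@B4, c@B4, d@B6, e@B3, f@B5}

Merge at B0 (entry node, so the boundary value {} is joined with the incoming edge(s)): IN[B0] = {} ⊔ OUT[B1] = {a@B0, b@B1, d@B0}

Answer: {a@B0, b@B1, d@B0}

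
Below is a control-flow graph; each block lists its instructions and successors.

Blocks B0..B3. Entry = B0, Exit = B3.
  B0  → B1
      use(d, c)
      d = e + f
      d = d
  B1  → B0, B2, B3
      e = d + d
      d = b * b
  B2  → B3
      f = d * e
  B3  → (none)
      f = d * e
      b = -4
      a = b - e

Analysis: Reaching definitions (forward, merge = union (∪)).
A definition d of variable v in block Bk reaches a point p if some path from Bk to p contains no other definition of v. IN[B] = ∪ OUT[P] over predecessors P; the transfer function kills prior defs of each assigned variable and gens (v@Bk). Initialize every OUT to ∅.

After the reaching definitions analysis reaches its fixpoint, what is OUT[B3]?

Answer: {a@B3, b@B3, d@B1, e@B1, f@B3}

Trace:
Converged values:
  B0:  IN={d@B1, e@B1}  OUT={d@B0, e@B1}
  B1:  IN={d@B0, e@B1}  OUT={d@B1, e@B1}
  B2:  IN={d@B1, e@B1}  OUT={d@B1, e@B1, f@B2}
  B3:  IN={d@B1, e@B1, f@B2}  OUT={a@B3, b@B3, d@B1, e@B1, f@B3}

Merge at B3: IN[B3] = OUT[B1] ⊔ OUT[B2] = {d@B1, e@B1, f@B2}
Applying B3's transfer function to that IN value gives OUT[B3] (row B3 above).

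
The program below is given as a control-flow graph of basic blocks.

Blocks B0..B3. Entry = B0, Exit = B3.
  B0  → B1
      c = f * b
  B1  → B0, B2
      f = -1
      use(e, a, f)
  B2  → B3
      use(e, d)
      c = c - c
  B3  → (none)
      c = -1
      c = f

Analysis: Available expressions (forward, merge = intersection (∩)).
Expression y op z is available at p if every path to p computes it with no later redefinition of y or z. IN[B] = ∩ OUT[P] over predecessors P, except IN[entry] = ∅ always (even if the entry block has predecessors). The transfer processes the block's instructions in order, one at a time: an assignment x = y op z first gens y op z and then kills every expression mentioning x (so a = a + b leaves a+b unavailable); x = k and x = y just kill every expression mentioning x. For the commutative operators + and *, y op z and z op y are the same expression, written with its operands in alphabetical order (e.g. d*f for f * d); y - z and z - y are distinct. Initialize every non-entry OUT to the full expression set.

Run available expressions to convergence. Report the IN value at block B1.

Fixpoint table:
  B0:   IN={}   OUT={b*f}
  B1:   IN={b*f}   OUT={}
  B2:   IN={}   OUT={}
  B3:   IN={}   OUT={}

Merge at B1: IN[B1] = OUT[B0] = {b*f}

Answer: {b*f}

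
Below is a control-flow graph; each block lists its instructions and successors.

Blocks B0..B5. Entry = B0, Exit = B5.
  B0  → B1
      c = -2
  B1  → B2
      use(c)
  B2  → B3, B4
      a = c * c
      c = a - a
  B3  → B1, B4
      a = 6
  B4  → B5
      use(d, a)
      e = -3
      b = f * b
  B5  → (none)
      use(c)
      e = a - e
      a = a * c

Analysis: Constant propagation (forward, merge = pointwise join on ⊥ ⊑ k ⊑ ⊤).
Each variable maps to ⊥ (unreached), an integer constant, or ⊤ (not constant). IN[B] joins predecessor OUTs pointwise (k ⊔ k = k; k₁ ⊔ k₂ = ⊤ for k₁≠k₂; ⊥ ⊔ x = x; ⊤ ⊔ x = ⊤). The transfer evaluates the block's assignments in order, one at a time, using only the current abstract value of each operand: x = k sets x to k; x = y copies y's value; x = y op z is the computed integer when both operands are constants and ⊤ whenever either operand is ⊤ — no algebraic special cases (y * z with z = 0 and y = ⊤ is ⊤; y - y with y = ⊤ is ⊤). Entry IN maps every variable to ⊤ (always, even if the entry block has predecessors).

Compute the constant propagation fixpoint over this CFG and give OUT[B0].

Fixpoint table:
  B0: | IN=(all ⊤) | OUT={c:-2; rest ⊤}
  B1: | IN=(all ⊤) | OUT=(all ⊤)
  B2: | IN=(all ⊤) | OUT=(all ⊤)
  B3: | IN=(all ⊤) | OUT={a:6; rest ⊤}
  B4: | IN=(all ⊤) | OUT={e:-3; rest ⊤}
  B5: | IN={e:-3; rest ⊤} | OUT=(all ⊤)

B0 is the boundary node: IN[B0] = {a: ⊤, b: ⊤, c: ⊤, d: ⊤, e: ⊤, f: ⊤}
Applying B0's transfer function to that IN value gives OUT[B0] (row B0 above).

Answer: {a: ⊤, b: ⊤, c: -2, d: ⊤, e: ⊤, f: ⊤}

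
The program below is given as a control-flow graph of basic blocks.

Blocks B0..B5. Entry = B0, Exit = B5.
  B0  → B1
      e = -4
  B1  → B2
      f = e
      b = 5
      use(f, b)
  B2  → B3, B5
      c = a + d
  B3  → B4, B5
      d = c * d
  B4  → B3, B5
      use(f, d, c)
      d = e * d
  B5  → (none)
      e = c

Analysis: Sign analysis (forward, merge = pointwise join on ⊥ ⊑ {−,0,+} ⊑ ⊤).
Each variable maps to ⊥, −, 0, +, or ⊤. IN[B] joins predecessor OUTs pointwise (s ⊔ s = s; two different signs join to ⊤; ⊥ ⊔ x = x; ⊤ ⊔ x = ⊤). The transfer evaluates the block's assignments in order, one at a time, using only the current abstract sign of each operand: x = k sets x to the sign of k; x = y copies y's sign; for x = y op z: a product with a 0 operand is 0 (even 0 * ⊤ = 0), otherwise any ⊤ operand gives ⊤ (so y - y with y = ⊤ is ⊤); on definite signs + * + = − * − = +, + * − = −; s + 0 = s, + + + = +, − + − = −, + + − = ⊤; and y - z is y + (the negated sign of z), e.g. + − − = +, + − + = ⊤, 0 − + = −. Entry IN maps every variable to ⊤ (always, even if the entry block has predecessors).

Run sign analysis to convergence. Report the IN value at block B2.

Fixpoint table:
  B0:   IN=(all ⊤)   OUT={e:-; rest ⊤}
  B1:   IN={e:-; rest ⊤}   OUT={b:+, e:-, f:-; rest ⊤}
  B2:   IN={b:+, e:-, f:-; rest ⊤}   OUT={b:+, e:-, f:-; rest ⊤}
  B3:   IN={b:+, e:-, f:-; rest ⊤}   OUT={b:+, e:-, f:-; rest ⊤}
  B4:   IN={b:+, e:-, f:-; rest ⊤}   OUT={b:+, e:-, f:-; rest ⊤}
  B5:   IN={b:+, e:-, f:-; rest ⊤}   OUT={b:+, f:-; rest ⊤}

Merge at B2: IN[B2] = OUT[B1] = {a: ⊤, b: +, c: ⊤, d: ⊤, e: -, f: -}

Answer: {a: ⊤, b: +, c: ⊤, d: ⊤, e: -, f: -}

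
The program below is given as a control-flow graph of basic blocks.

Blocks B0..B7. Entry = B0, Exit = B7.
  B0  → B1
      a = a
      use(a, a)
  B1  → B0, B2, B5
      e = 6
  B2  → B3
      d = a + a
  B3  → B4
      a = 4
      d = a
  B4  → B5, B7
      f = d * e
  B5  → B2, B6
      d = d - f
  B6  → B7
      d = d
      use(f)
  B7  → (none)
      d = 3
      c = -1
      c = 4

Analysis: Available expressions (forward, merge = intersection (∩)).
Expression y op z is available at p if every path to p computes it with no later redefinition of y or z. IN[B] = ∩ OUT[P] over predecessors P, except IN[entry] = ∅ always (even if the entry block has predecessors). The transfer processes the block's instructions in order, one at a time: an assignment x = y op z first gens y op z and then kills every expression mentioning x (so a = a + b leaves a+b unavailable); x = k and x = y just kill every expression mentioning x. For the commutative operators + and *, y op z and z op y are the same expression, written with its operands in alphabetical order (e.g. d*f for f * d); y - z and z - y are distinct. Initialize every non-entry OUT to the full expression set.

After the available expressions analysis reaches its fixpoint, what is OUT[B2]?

Per-block solution:
  B0: | IN={} | OUT={}
  B1: | IN={} | OUT={}
  B2: | IN={} | OUT={a+a}
  B3: | IN={a+a} | OUT={}
  B4: | IN={} | OUT={d*e}
  B5: | IN={} | OUT={}
  B6: | IN={} | OUT={}
  B7: | IN={} | OUT={}

Merge at B2: IN[B2] = OUT[B1] ∩ OUT[B5] = {}
Applying B2's transfer function to that IN value gives OUT[B2] (row B2 above).

Answer: {a+a}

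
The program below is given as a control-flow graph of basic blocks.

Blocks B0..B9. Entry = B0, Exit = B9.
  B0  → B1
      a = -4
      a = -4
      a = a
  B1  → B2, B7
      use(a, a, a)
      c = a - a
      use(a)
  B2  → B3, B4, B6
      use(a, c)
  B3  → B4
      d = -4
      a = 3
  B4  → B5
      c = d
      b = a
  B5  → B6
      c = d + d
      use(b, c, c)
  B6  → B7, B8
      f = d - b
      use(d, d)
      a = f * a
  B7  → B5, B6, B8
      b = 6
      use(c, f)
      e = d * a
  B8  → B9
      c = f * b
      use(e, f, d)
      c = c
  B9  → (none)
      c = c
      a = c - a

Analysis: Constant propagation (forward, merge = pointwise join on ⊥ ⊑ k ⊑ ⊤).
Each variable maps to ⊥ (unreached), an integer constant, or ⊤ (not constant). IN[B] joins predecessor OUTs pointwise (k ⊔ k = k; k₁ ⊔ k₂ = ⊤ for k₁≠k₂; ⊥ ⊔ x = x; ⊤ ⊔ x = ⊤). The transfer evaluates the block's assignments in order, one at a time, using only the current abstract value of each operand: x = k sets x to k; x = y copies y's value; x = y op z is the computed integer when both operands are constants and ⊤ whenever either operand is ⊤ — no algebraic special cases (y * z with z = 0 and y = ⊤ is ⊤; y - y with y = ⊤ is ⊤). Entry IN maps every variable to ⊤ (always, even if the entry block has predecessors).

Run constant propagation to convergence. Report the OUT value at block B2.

Fixpoint table:
  B0:  IN=(all ⊤)  OUT={a:-4; rest ⊤}
  B1:  IN={a:-4; rest ⊤}  OUT={a:-4, c:0; rest ⊤}
  B2:  IN={a:-4, c:0; rest ⊤}  OUT={a:-4, c:0; rest ⊤}
  B3:  IN={a:-4, c:0; rest ⊤}  OUT={a:3, c:0, d:-4; rest ⊤}
  B4:  IN={c:0; rest ⊤}  OUT=(all ⊤)
  B5:  IN=(all ⊤)  OUT=(all ⊤)
  B6:  IN=(all ⊤)  OUT=(all ⊤)
  B7:  IN=(all ⊤)  OUT={b:6; rest ⊤}
  B8:  IN=(all ⊤)  OUT=(all ⊤)
  B9:  IN=(all ⊤)  OUT=(all ⊤)

Merge at B2: IN[B2] = OUT[B1] = {a: -4, b: ⊤, c: 0, d: ⊤, e: ⊤, f: ⊤}
Applying B2's transfer function to that IN value gives OUT[B2] (row B2 above).

Answer: {a: -4, b: ⊤, c: 0, d: ⊤, e: ⊤, f: ⊤}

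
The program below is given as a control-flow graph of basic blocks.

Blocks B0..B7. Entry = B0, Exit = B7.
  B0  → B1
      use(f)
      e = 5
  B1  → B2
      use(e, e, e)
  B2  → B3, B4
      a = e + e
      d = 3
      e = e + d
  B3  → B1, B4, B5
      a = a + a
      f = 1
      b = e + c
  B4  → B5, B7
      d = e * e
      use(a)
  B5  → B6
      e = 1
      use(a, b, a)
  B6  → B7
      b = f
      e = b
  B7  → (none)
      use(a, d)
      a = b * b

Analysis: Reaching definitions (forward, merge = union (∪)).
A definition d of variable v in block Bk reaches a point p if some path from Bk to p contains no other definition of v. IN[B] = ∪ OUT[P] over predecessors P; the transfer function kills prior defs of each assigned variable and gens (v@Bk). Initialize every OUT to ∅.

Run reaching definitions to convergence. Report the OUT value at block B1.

Converged values:
  B0: | IN={} | OUT={e@B0}
  B1: | IN={a@B3, b@B3, d@B2, e@B0, e@B2, f@B3} | OUT={a@B3, b@B3, d@B2, e@B0, e@B2, f@B3}
  B2: | IN={a@B3, b@B3, d@B2, e@B0, e@B2, f@B3} | OUT={a@B2, b@B3, d@B2, e@B2, f@B3}
  B3: | IN={a@B2, b@B3, d@B2, e@B2, f@B3} | OUT={a@B3, b@B3, d@B2, e@B2, f@B3}
  B4: | IN={a@B2, a@B3, b@B3, d@B2, e@B2, f@B3} | OUT={a@B2, a@B3, b@B3, d@B4, e@B2, f@B3}
  B5: | IN={a@B2, a@B3, b@B3, d@B2, d@B4, e@B2, f@B3} | OUT={a@B2, a@B3, b@B3, d@B2, d@B4, e@B5, f@B3}
  B6: | IN={a@B2, a@B3, b@B3, d@B2, d@B4, e@B5, f@B3} | OUT={a@B2, a@B3, b@B6, d@B2, d@B4, e@B6, f@B3}
  B7: | IN={a@B2, a@B3, b@B3, b@B6, d@B2, d@B4, e@B2, e@B6, f@B3} | OUT={a@B7, b@B3, b@B6, d@B2, d@B4, e@B2, e@B6, f@B3}

Merge at B1: IN[B1] = OUT[B0] ⊔ OUT[B3] = {a@B3, b@B3, d@B2, e@B0, e@B2, f@B3}
Applying B1's transfer function to that IN value gives OUT[B1] (row B1 above).

Answer: {a@B3, b@B3, d@B2, e@B0, e@B2, f@B3}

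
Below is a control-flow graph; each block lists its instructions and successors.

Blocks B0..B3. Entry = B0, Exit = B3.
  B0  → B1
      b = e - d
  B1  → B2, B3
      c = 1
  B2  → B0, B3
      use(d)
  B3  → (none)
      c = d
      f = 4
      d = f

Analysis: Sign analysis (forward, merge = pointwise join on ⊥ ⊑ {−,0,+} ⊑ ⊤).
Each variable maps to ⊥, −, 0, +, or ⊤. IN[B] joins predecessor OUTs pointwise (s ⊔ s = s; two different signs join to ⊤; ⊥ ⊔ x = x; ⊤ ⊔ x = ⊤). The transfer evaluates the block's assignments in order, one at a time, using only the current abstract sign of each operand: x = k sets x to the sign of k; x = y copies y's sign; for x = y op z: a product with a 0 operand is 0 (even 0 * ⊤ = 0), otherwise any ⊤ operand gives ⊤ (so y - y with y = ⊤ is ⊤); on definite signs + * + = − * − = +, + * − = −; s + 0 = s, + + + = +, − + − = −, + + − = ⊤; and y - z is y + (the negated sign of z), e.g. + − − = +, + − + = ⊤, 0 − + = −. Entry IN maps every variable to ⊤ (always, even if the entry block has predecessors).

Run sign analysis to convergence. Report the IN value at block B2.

Converged values:
  B0:   IN=(all ⊤)   OUT=(all ⊤)
  B1:   IN=(all ⊤)   OUT={c:+; rest ⊤}
  B2:   IN={c:+; rest ⊤}   OUT={c:+; rest ⊤}
  B3:   IN={c:+; rest ⊤}   OUT={d:+, f:+; rest ⊤}

Merge at B2: IN[B2] = OUT[B1] = {a: ⊤, b: ⊤, c: +, d: ⊤, e: ⊤, f: ⊤}

Answer: {a: ⊤, b: ⊤, c: +, d: ⊤, e: ⊤, f: ⊤}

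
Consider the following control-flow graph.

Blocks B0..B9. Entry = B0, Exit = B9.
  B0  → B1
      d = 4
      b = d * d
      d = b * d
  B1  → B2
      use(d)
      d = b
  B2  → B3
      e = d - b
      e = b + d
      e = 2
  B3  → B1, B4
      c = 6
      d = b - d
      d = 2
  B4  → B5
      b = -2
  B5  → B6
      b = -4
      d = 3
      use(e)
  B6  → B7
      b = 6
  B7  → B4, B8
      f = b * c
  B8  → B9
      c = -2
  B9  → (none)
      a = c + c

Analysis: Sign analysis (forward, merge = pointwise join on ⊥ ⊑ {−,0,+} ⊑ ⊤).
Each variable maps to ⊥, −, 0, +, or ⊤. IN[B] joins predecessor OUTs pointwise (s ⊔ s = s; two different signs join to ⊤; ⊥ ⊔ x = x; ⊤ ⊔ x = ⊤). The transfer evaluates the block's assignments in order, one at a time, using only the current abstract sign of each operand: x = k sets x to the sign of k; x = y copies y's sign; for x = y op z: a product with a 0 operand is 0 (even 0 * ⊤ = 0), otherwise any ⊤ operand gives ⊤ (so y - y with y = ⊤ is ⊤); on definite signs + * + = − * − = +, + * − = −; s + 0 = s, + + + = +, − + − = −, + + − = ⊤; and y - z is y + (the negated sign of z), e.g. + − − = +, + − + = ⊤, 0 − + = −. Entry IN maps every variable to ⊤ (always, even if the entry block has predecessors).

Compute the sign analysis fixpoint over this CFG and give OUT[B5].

Per-block solution:
  B0: | IN=(all ⊤) | OUT={b:+, d:+; rest ⊤}
  B1: | IN={b:+, d:+; rest ⊤} | OUT={b:+, d:+; rest ⊤}
  B2: | IN={b:+, d:+; rest ⊤} | OUT={b:+, d:+, e:+; rest ⊤}
  B3: | IN={b:+, d:+, e:+; rest ⊤} | OUT={b:+, c:+, d:+, e:+; rest ⊤}
  B4: | IN={b:+, c:+, d:+, e:+; rest ⊤} | OUT={b:-, c:+, d:+, e:+; rest ⊤}
  B5: | IN={b:-, c:+, d:+, e:+; rest ⊤} | OUT={b:-, c:+, d:+, e:+; rest ⊤}
  B6: | IN={b:-, c:+, d:+, e:+; rest ⊤} | OUT={b:+, c:+, d:+, e:+; rest ⊤}
  B7: | IN={b:+, c:+, d:+, e:+; rest ⊤} | OUT={b:+, c:+, d:+, e:+, f:+; rest ⊤}
  B8: | IN={b:+, c:+, d:+, e:+, f:+; rest ⊤} | OUT={b:+, c:-, d:+, e:+, f:+; rest ⊤}
  B9: | IN={b:+, c:-, d:+, e:+, f:+; rest ⊤} | OUT={a:-, b:+, c:-, d:+, e:+, f:+; rest ⊤}

Merge at B5: IN[B5] = OUT[B4] = {a: ⊤, b: -, c: +, d: +, e: +, f: ⊤}
Applying B5's transfer function to that IN value gives OUT[B5] (row B5 above).

Answer: {a: ⊤, b: -, c: +, d: +, e: +, f: ⊤}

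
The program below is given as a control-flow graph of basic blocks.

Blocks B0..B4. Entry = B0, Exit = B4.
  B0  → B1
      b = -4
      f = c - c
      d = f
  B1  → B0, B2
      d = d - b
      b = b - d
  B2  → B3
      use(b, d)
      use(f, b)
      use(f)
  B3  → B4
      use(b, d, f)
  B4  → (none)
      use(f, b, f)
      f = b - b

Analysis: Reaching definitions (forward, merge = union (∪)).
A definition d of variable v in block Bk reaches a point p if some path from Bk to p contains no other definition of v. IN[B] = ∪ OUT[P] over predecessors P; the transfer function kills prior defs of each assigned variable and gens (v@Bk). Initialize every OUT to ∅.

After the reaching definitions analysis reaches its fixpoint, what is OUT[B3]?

Per-block solution:
  B0:   IN={b@B1, d@B1, f@B0}   OUT={b@B0, d@B0, f@B0}
  B1:   IN={b@B0, d@B0, f@B0}   OUT={b@B1, d@B1, f@B0}
  B2:   IN={b@B1, d@B1, f@B0}   OUT={b@B1, d@B1, f@B0}
  B3:   IN={b@B1, d@B1, f@B0}   OUT={b@B1, d@B1, f@B0}
  B4:   IN={b@B1, d@B1, f@B0}   OUT={b@B1, d@B1, f@B4}

Merge at B3: IN[B3] = OUT[B2] = {b@B1, d@B1, f@B0}
Applying B3's transfer function to that IN value gives OUT[B3] (row B3 above).

Answer: {b@B1, d@B1, f@B0}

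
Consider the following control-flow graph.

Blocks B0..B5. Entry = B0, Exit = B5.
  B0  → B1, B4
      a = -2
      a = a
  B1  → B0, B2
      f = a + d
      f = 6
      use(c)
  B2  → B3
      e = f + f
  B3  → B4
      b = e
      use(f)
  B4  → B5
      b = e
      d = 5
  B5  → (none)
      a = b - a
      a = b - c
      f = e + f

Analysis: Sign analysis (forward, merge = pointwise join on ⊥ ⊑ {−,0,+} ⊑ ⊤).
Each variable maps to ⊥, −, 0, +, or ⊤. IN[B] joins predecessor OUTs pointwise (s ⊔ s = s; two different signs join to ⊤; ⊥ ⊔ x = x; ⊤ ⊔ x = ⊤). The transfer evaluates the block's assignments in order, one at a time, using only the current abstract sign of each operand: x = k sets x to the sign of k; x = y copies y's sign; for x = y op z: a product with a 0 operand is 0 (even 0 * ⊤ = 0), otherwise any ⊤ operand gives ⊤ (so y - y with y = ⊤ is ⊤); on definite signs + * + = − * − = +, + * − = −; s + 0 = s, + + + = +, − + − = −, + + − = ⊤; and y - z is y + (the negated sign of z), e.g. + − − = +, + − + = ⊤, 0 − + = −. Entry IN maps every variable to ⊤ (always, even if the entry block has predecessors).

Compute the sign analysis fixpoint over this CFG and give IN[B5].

Answer: {a: -, b: ⊤, c: ⊤, d: +, e: ⊤, f: ⊤}

Derivation:
Per-block solution:
  B0:  IN=(all ⊤)  OUT={a:-; rest ⊤}
  B1:  IN={a:-; rest ⊤}  OUT={a:-, f:+; rest ⊤}
  B2:  IN={a:-, f:+; rest ⊤}  OUT={a:-, e:+, f:+; rest ⊤}
  B3:  IN={a:-, e:+, f:+; rest ⊤}  OUT={a:-, b:+, e:+, f:+; rest ⊤}
  B4:  IN={a:-; rest ⊤}  OUT={a:-, d:+; rest ⊤}
  B5:  IN={a:-, d:+; rest ⊤}  OUT={d:+; rest ⊤}

Merge at B5: IN[B5] = OUT[B4] = {a: -, b: ⊤, c: ⊤, d: +, e: ⊤, f: ⊤}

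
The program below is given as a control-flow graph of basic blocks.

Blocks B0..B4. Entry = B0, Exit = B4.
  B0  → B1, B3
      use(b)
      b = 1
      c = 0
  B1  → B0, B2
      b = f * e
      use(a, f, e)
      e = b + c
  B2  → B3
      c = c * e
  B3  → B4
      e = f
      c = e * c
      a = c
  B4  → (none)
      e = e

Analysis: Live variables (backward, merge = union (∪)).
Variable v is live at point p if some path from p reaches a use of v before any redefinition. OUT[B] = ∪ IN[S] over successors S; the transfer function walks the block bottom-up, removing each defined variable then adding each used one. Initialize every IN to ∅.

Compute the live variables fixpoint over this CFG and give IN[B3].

Answer: {c, f}

Trace:
Per-block solution:
  B0: | IN={a, b, e, f} | OUT={a, c, e, f}
  B1: | IN={a, c, e, f} | OUT={a, b, c, e, f}
  B2: | IN={c, e, f} | OUT={c, f}
  B3: | IN={c, f} | OUT={e}
  B4: | IN={e} | OUT={}

Merge at B3: OUT[B3] = IN[B4] = {e}
Applying B3's transfer function to that OUT value gives IN[B3] (row B3 above).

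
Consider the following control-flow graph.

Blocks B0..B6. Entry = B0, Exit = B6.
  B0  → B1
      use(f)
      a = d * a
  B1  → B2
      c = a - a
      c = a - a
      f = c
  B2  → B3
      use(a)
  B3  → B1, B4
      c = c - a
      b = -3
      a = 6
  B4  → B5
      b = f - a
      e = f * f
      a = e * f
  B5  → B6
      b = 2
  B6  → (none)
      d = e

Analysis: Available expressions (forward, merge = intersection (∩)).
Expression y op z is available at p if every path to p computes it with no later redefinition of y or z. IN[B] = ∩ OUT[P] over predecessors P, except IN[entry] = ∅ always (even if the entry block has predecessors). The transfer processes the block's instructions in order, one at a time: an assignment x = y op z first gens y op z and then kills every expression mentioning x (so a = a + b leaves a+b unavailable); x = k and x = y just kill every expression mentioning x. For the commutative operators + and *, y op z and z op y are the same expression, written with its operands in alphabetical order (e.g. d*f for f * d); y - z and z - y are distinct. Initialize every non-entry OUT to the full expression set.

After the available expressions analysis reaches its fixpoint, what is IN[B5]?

Answer: {e*f, f*f}

Trace:
Converged values:
  B0: | IN={} | OUT={}
  B1: | IN={} | OUT={a-a}
  B2: | IN={a-a} | OUT={a-a}
  B3: | IN={a-a} | OUT={}
  B4: | IN={} | OUT={e*f, f*f}
  B5: | IN={e*f, f*f} | OUT={e*f, f*f}
  B6: | IN={e*f, f*f} | OUT={e*f, f*f}

Merge at B5: IN[B5] = OUT[B4] = {e*f, f*f}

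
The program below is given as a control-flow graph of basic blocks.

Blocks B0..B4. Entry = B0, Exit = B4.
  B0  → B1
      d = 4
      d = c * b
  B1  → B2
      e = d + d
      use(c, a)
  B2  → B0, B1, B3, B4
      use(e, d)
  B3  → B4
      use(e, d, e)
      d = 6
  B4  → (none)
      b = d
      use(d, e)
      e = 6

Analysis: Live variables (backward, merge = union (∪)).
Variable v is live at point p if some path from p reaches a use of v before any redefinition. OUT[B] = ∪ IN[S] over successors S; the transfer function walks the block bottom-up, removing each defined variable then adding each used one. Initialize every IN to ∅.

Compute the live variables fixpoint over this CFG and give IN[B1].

Answer: {a, b, c, d}

Derivation:
Fixpoint table:
  B0:   IN={a, b, c}   OUT={a, b, c, d}
  B1:   IN={a, b, c, d}   OUT={a, b, c, d, e}
  B2:   IN={a, b, c, d, e}   OUT={a, b, c, d, e}
  B3:   IN={d, e}   OUT={d, e}
  B4:   IN={d, e}   OUT={}

Merge at B1: OUT[B1] = IN[B2] = {a, b, c, d, e}
Applying B1's transfer function to that OUT value gives IN[B1] (row B1 above).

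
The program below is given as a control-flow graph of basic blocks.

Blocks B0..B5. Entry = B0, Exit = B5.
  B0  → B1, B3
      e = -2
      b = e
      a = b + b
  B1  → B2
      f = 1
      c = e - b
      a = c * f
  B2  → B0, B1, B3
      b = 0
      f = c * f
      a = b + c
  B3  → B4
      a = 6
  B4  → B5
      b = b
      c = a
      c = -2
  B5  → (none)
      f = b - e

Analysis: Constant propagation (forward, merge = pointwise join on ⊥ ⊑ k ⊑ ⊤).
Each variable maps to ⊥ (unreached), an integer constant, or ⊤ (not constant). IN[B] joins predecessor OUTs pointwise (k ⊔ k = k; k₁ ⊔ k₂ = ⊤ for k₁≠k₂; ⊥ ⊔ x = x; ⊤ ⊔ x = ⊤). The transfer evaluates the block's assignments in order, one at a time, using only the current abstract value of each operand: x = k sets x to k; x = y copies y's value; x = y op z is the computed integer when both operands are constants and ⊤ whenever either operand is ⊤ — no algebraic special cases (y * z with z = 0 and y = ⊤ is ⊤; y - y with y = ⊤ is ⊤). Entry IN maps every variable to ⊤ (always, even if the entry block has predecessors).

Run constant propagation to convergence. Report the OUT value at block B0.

Fixpoint table:
  B0: | IN=(all ⊤) | OUT={a:-4, b:-2, e:-2; rest ⊤}
  B1: | IN={e:-2; rest ⊤} | OUT={e:-2, f:1; rest ⊤}
  B2: | IN={e:-2, f:1; rest ⊤} | OUT={b:0, e:-2; rest ⊤}
  B3: | IN={e:-2; rest ⊤} | OUT={a:6, e:-2; rest ⊤}
  B4: | IN={a:6, e:-2; rest ⊤} | OUT={a:6, c:-2, e:-2; rest ⊤}
  B5: | IN={a:6, c:-2, e:-2; rest ⊤} | OUT={a:6, c:-2, e:-2; rest ⊤}

Merge at B0 (entry node, so the boundary value (all ⊤) is joined with the incoming edge(s)): IN[B0] = (all ⊤) ⊔ OUT[B2] = {a: ⊤, b: ⊤, c: ⊤, d: ⊤, e: ⊤, f: ⊤}
Applying B0's transfer function to that IN value gives OUT[B0] (row B0 above).

Answer: {a: -4, b: -2, c: ⊤, d: ⊤, e: -2, f: ⊤}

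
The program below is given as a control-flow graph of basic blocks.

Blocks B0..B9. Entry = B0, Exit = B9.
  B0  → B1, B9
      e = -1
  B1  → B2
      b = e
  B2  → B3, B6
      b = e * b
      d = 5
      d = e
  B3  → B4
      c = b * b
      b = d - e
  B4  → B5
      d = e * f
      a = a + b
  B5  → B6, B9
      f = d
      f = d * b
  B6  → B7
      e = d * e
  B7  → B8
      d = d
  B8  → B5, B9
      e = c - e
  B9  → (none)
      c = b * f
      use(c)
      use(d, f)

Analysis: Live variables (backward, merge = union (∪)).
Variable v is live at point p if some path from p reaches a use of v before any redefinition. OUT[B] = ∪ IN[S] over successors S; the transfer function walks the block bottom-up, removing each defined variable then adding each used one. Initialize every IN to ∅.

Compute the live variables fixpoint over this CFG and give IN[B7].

Answer: {b, c, d, e, f}

Working:
Per-block solution:
  B0:   IN={a, b, c, d, f}   OUT={a, b, c, d, e, f}
  B1:   IN={a, c, e, f}   OUT={a, b, c, e, f}
  B2:   IN={a, b, c, e, f}   OUT={a, b, c, d, e, f}
  B3:   IN={a, b, d, e, f}   OUT={a, b, c, e, f}
  B4:   IN={a, b, c, e, f}   OUT={b, c, d, e}
  B5:   IN={b, c, d, e}   OUT={b, c, d, e, f}
  B6:   IN={b, c, d, e, f}   OUT={b, c, d, e, f}
  B7:   IN={b, c, d, e, f}   OUT={b, c, d, e, f}
  B8:   IN={b, c, d, e, f}   OUT={b, c, d, e, f}
  B9:   IN={b, d, f}   OUT={}

Merge at B7: OUT[B7] = IN[B8] = {b, c, d, e, f}
Applying B7's transfer function to that OUT value gives IN[B7] (row B7 above).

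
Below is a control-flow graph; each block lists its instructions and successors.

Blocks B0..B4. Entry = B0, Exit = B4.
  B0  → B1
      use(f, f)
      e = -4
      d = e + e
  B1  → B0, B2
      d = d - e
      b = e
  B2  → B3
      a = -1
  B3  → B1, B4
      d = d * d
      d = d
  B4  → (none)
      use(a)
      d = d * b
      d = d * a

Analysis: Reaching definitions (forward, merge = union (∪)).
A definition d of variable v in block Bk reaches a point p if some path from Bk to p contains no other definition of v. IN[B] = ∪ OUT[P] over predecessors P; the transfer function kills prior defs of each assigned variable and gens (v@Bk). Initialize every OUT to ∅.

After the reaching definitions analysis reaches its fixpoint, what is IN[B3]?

Answer: {a@B2, b@B1, d@B1, e@B0}

Trace:
Converged values:
  B0: | IN={a@B2, b@B1, d@B1, e@B0} | OUT={a@B2, b@B1, d@B0, e@B0}
  B1: | IN={a@B2, b@B1, d@B0, d@B3, e@B0} | OUT={a@B2, b@B1, d@B1, e@B0}
  B2: | IN={a@B2, b@B1, d@B1, e@B0} | OUT={a@B2, b@B1, d@B1, e@B0}
  B3: | IN={a@B2, b@B1, d@B1, e@B0} | OUT={a@B2, b@B1, d@B3, e@B0}
  B4: | IN={a@B2, b@B1, d@B3, e@B0} | OUT={a@B2, b@B1, d@B4, e@B0}

Merge at B3: IN[B3] = OUT[B2] = {a@B2, b@B1, d@B1, e@B0}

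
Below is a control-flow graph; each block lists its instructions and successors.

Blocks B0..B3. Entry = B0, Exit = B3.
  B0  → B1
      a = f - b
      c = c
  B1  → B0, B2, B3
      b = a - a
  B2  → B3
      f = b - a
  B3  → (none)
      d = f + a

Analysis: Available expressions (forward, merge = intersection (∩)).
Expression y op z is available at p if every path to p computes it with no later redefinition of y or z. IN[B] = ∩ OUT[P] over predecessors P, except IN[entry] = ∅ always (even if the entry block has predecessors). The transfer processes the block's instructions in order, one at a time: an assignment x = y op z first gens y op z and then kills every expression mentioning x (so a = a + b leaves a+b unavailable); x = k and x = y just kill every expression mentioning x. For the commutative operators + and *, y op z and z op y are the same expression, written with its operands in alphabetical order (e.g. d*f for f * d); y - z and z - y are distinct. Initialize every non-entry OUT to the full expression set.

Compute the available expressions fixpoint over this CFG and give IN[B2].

Answer: {a-a}

Working:
Fixpoint table:
  B0: | IN={} | OUT={f-b}
  B1: | IN={f-b} | OUT={a-a}
  B2: | IN={a-a} | OUT={a-a, b-a}
  B3: | IN={a-a} | OUT={a+f, a-a}

Merge at B2: IN[B2] = OUT[B1] = {a-a}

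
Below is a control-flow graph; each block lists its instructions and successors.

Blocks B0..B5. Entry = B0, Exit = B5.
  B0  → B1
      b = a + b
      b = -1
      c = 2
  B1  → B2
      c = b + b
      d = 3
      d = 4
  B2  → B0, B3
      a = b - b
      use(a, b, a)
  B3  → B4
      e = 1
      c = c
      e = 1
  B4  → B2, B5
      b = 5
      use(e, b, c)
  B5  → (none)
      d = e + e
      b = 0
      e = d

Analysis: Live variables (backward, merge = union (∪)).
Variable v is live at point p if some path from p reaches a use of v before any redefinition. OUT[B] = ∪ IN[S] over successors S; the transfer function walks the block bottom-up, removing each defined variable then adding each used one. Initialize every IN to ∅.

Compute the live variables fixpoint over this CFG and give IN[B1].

Per-block solution:
  B0:   IN={a, b}   OUT={b}
  B1:   IN={b}   OUT={b, c}
  B2:   IN={b, c}   OUT={a, b, c}
  B3:   IN={c}   OUT={c, e}
  B4:   IN={c, e}   OUT={b, c, e}
  B5:   IN={e}   OUT={}

Merge at B1: OUT[B1] = IN[B2] = {b, c}
Applying B1's transfer function to that OUT value gives IN[B1] (row B1 above).

Answer: {b}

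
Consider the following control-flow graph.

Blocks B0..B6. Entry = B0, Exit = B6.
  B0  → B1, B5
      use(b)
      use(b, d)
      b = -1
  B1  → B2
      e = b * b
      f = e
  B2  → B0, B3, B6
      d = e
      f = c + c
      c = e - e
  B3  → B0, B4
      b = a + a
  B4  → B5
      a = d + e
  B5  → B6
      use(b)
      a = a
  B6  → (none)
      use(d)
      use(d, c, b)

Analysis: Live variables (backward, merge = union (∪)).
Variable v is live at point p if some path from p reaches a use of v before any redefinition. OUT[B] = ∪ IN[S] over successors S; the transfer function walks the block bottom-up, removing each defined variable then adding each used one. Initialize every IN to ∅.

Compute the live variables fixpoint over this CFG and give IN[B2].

Answer: {a, b, c, e}

Derivation:
Per-block solution:
  B0:  IN={a, b, c, d}  OUT={a, b, c, d}
  B1:  IN={a, b, c}  OUT={a, b, c, e}
  B2:  IN={a, b, c, e}  OUT={a, b, c, d, e}
  B3:  IN={a, c, d, e}  OUT={a, b, c, d, e}
  B4:  IN={b, c, d, e}  OUT={a, b, c, d}
  B5:  IN={a, b, c, d}  OUT={b, c, d}
  B6:  IN={b, c, d}  OUT={}

Merge at B2: OUT[B2] = IN[B0] ⊔ IN[B3] ⊔ IN[B6] = {a, b, c, d, e}
Applying B2's transfer function to that OUT value gives IN[B2] (row B2 above).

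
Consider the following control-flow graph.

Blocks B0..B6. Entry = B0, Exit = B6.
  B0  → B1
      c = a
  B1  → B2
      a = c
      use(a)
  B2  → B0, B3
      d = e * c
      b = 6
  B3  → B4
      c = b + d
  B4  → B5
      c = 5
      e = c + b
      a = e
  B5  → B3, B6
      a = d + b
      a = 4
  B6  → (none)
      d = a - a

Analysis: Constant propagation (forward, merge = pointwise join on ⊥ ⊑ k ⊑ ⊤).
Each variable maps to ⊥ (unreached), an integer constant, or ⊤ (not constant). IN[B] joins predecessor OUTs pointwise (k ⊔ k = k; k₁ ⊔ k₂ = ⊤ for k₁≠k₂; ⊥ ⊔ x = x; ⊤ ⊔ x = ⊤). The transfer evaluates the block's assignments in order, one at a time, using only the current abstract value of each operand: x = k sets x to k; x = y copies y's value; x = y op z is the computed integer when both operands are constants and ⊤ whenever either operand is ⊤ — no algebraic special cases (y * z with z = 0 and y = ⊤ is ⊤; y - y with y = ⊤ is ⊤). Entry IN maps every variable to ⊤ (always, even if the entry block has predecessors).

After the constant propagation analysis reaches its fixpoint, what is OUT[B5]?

Answer: {a: 4, b: 6, c: 5, d: ⊤, e: 11, f: ⊤}

Working:
Converged values:
  B0:   IN=(all ⊤)   OUT=(all ⊤)
  B1:   IN=(all ⊤)   OUT=(all ⊤)
  B2:   IN=(all ⊤)   OUT={b:6; rest ⊤}
  B3:   IN={b:6; rest ⊤}   OUT={b:6; rest ⊤}
  B4:   IN={b:6; rest ⊤}   OUT={a:11, b:6, c:5, e:11; rest ⊤}
  B5:   IN={a:11, b:6, c:5, e:11; rest ⊤}   OUT={a:4, b:6, c:5, e:11; rest ⊤}
  B6:   IN={a:4, b:6, c:5, e:11; rest ⊤}   OUT={a:4, b:6, c:5, d:0, e:11; rest ⊤}

Merge at B5: IN[B5] = OUT[B4] = {a: 11, b: 6, c: 5, d: ⊤, e: 11, f: ⊤}
Applying B5's transfer function to that IN value gives OUT[B5] (row B5 above).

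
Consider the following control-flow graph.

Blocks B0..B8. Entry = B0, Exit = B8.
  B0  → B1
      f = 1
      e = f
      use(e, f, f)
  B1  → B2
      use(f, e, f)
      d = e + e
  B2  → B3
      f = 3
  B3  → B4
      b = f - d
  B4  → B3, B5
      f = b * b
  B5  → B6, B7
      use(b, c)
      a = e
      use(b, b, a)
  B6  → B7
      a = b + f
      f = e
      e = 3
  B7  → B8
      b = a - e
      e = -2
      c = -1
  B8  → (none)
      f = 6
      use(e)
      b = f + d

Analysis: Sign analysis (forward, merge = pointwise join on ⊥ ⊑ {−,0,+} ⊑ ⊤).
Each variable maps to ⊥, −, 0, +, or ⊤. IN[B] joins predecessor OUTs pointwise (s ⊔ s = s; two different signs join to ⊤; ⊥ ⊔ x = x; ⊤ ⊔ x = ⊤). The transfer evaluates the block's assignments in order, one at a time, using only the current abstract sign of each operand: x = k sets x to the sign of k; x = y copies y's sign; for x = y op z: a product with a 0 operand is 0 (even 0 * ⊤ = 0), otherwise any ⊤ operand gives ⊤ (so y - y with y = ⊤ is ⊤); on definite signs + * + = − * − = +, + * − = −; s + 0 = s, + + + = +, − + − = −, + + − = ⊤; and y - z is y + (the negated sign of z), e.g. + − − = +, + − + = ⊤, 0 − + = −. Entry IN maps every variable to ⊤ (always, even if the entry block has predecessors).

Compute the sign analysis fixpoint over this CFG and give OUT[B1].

Answer: {a: ⊤, b: ⊤, c: ⊤, d: +, e: +, f: +}

Derivation:
Fixpoint table:
  B0:   IN=(all ⊤)   OUT={e:+, f:+; rest ⊤}
  B1:   IN={e:+, f:+; rest ⊤}   OUT={d:+, e:+, f:+; rest ⊤}
  B2:   IN={d:+, e:+, f:+; rest ⊤}   OUT={d:+, e:+, f:+; rest ⊤}
  B3:   IN={d:+, e:+; rest ⊤}   OUT={d:+, e:+; rest ⊤}
  B4:   IN={d:+, e:+; rest ⊤}   OUT={d:+, e:+; rest ⊤}
  B5:   IN={d:+, e:+; rest ⊤}   OUT={a:+, d:+, e:+; rest ⊤}
  B6:   IN={a:+, d:+, e:+; rest ⊤}   OUT={d:+, e:+, f:+; rest ⊤}
  B7:   IN={d:+, e:+; rest ⊤}   OUT={c:-, d:+, e:-; rest ⊤}
  B8:   IN={c:-, d:+, e:-; rest ⊤}   OUT={b:+, c:-, d:+, e:-, f:+; rest ⊤}

Merge at B1: IN[B1] = OUT[B0] = {a: ⊤, b: ⊤, c: ⊤, d: ⊤, e: +, f: +}
Applying B1's transfer function to that IN value gives OUT[B1] (row B1 above).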